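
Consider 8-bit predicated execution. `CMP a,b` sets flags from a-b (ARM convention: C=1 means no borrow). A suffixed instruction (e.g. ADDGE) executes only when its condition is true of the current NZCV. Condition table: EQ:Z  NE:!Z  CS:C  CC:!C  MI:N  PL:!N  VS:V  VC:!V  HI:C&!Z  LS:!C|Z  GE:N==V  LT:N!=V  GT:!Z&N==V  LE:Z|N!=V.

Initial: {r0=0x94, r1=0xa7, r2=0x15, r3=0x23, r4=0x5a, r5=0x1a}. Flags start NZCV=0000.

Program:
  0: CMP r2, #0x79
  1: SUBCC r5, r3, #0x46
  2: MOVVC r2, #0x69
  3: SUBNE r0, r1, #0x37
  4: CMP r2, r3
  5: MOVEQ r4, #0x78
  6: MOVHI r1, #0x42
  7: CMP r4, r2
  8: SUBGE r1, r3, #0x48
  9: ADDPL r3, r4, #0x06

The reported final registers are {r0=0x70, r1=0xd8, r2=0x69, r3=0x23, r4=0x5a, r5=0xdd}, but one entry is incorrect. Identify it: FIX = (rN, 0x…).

0: ✓ CMP  NZCV=1000
1: ✓ SUBCC  r5←0xdd
2: ✓ MOVVC  r2←0x69
3: ✓ SUBNE  r0←0x70
4: ✓ CMP  NZCV=0010
5: · MOVEQ
6: ✓ MOVHI  r1←0x42
7: ✓ CMP  NZCV=1000
8: · SUBGE
9: · ADDPL

FIX = (r1, 0x42)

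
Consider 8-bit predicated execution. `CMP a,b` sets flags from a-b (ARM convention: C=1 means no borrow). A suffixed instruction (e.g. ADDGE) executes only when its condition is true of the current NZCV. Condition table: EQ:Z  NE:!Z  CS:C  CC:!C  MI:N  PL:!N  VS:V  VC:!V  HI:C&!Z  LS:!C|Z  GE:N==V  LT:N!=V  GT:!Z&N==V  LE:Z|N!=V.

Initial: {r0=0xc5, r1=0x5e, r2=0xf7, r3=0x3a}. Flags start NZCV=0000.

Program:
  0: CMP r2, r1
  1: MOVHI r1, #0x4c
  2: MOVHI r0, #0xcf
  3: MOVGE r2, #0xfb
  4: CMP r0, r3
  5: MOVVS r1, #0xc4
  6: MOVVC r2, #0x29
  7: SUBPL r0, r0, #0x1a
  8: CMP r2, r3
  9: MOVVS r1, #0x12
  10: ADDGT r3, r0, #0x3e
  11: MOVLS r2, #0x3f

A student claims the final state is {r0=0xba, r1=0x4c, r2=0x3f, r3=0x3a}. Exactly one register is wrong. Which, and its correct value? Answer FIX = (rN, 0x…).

0: ✓ CMP  NZCV=1010
1: ✓ MOVHI  r1←0x4c
2: ✓ MOVHI  r0←0xcf
3: · MOVGE
4: ✓ CMP  NZCV=1010
5: · MOVVS
6: ✓ MOVVC  r2←0x29
7: · SUBPL
8: ✓ CMP  NZCV=1000
9: · MOVVS
10: · ADDGT
11: ✓ MOVLS  r2←0x3f

FIX = (r0, 0xcf)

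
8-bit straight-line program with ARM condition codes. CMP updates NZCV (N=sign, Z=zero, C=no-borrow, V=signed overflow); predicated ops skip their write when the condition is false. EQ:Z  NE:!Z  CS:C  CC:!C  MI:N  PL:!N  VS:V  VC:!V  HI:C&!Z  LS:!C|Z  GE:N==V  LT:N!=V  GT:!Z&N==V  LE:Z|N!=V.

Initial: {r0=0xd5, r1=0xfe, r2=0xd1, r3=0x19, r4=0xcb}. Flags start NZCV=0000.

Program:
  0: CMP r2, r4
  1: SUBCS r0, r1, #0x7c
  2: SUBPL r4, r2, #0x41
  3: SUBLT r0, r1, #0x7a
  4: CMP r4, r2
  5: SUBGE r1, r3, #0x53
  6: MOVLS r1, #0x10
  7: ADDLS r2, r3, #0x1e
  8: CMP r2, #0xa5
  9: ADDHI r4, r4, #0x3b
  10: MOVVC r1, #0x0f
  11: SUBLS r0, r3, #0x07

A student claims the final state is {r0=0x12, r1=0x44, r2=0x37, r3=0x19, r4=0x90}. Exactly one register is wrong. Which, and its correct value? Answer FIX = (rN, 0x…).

FIX = (r1, 0x10)

[0] flags=0010 → (cmp)
[1] flags=0010 CS?T → r0=0x82
[2] flags=0010 PL?T → r4=0x90
[3] flags=0010 LT?F → skip
[4] flags=1000 → (cmp)
[5] flags=1000 GE?F → skip
[6] flags=1000 LS?T → r1=0x10
[7] flags=1000 LS?T → r2=0x37
[8] flags=1001 → (cmp)
[9] flags=1001 HI?F → skip
[10] flags=1001 VC?F → skip
[11] flags=1001 LS?T → r0=0x12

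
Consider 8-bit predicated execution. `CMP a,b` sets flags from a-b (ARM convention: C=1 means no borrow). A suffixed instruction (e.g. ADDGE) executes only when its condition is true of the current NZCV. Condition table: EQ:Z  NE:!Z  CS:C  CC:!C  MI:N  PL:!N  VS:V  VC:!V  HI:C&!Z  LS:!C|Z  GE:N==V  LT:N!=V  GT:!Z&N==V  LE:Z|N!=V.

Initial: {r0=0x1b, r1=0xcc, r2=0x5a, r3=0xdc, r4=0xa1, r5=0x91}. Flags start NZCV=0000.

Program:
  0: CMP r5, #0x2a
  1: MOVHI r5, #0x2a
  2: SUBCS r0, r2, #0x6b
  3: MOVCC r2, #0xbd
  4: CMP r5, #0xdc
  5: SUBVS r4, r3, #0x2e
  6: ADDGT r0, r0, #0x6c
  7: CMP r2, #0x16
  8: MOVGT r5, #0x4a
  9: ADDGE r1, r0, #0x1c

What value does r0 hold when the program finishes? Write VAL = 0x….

0: ✓ CMP  NZCV=0011
1: ✓ MOVHI  r5←0x2a
2: ✓ SUBCS  r0←0xef
3: · MOVCC
4: ✓ CMP  NZCV=0000
5: · SUBVS
6: ✓ ADDGT  r0←0x5b
7: ✓ CMP  NZCV=0010
8: ✓ MOVGT  r5←0x4a
9: ✓ ADDGE  r1←0x77

VAL = 0x5b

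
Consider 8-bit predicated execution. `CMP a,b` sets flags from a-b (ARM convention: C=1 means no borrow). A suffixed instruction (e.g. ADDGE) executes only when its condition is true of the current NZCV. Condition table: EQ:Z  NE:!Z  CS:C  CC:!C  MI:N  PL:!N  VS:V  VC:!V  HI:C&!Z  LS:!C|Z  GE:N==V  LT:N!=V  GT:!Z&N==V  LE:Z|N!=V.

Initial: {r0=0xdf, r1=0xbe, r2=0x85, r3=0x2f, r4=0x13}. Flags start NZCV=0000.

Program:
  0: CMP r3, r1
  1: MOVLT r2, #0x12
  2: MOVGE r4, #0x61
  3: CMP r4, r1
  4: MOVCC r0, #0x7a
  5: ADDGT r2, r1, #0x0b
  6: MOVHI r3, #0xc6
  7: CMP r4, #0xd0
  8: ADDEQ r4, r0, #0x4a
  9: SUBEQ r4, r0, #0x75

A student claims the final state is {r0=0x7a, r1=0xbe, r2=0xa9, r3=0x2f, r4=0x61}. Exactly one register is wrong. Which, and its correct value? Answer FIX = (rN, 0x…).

[0] flags=0000 → (cmp)
[1] flags=0000 LT?F → skip
[2] flags=0000 GE?T → r4=0x61
[3] flags=1001 → (cmp)
[4] flags=1001 CC?T → r0=0x7a
[5] flags=1001 GT?T → r2=0xc9
[6] flags=1001 HI?F → skip
[7] flags=1001 → (cmp)
[8] flags=1001 EQ?F → skip
[9] flags=1001 EQ?F → skip

FIX = (r2, 0xc9)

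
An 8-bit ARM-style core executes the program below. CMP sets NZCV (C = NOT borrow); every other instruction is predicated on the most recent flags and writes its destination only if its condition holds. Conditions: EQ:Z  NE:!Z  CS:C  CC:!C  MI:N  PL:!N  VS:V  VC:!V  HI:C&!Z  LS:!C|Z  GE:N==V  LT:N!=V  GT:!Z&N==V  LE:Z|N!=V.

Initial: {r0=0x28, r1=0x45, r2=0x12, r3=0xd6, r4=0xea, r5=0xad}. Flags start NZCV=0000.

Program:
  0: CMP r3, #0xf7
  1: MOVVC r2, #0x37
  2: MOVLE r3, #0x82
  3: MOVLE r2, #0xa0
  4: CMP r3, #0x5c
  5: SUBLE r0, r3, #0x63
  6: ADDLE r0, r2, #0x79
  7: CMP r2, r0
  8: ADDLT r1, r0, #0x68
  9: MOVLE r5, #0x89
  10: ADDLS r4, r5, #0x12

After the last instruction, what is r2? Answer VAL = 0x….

VAL = 0xa0

0: ✓ CMP  NZCV=1000
1: ✓ MOVVC  r2←0x37
2: ✓ MOVLE  r3←0x82
3: ✓ MOVLE  r2←0xa0
4: ✓ CMP  NZCV=0011
5: ✓ SUBLE  r0←0x1f
6: ✓ ADDLE  r0←0x19
7: ✓ CMP  NZCV=1010
8: ✓ ADDLT  r1←0x81
9: ✓ MOVLE  r5←0x89
10: · ADDLS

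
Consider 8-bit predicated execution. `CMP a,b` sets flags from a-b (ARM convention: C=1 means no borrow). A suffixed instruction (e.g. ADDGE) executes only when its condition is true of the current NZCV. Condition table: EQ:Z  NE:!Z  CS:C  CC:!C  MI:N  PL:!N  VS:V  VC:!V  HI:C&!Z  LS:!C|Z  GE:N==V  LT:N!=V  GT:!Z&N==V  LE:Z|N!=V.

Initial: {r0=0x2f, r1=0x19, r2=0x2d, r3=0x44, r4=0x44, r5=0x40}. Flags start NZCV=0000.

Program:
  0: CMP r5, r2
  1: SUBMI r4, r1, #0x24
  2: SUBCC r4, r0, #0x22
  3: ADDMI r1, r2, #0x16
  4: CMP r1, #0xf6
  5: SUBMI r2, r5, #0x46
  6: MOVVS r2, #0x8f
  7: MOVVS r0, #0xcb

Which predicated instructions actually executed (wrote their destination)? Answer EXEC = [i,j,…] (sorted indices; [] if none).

EXEC = []

[0] flags=0010 → (cmp)
[1] flags=0010 MI?F → skip
[2] flags=0010 CC?F → skip
[3] flags=0010 MI?F → skip
[4] flags=0000 → (cmp)
[5] flags=0000 MI?F → skip
[6] flags=0000 VS?F → skip
[7] flags=0000 VS?F → skip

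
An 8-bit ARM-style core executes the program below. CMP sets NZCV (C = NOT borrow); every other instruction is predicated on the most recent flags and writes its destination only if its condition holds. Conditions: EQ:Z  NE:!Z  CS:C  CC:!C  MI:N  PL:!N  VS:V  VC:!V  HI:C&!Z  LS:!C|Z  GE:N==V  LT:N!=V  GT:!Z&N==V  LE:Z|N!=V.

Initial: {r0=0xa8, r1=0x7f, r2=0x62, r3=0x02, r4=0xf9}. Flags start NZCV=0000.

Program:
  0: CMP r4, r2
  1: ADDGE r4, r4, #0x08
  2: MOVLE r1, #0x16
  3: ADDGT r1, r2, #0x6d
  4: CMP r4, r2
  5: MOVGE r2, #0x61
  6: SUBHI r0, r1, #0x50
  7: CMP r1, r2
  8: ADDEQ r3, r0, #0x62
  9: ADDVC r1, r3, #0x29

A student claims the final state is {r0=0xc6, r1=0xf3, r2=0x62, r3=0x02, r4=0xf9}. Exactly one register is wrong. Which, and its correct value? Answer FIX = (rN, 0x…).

0: ✓ CMP  NZCV=1010
1: · ADDGE
2: ✓ MOVLE  r1←0x16
3: · ADDGT
4: ✓ CMP  NZCV=1010
5: · MOVGE
6: ✓ SUBHI  r0←0xc6
7: ✓ CMP  NZCV=1000
8: · ADDEQ
9: ✓ ADDVC  r1←0x2b

FIX = (r1, 0x2b)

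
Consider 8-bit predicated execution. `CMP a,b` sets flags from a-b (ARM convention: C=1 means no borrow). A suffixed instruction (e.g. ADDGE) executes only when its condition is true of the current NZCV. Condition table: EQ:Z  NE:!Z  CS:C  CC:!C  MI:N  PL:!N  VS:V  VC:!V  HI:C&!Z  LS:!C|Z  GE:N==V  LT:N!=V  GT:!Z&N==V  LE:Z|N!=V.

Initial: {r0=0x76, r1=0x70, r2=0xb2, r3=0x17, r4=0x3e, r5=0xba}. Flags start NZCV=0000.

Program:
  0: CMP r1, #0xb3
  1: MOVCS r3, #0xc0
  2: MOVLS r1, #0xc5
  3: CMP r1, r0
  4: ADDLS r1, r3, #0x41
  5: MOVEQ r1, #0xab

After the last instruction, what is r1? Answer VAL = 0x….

[0] flags=1001 → (cmp)
[1] flags=1001 CS?F → skip
[2] flags=1001 LS?T → r1=0xc5
[3] flags=0011 → (cmp)
[4] flags=0011 LS?F → skip
[5] flags=0011 EQ?F → skip

VAL = 0xc5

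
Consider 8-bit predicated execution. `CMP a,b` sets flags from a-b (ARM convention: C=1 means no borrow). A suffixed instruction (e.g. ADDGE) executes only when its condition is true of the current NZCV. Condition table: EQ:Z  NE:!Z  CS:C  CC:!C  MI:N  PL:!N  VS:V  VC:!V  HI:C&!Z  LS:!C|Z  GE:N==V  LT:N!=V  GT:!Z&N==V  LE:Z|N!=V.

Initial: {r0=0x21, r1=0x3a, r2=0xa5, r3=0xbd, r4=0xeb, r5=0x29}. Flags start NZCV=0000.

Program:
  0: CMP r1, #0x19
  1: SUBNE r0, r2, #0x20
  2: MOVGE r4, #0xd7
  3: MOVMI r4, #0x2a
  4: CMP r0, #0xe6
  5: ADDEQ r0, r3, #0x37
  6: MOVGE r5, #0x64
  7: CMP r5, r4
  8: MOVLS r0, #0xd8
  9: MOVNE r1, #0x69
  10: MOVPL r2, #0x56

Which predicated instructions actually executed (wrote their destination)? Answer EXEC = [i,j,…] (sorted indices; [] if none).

0: ✓ CMP  NZCV=0010
1: ✓ SUBNE  r0←0x85
2: ✓ MOVGE  r4←0xd7
3: · MOVMI
4: ✓ CMP  NZCV=1000
5: · ADDEQ
6: · MOVGE
7: ✓ CMP  NZCV=0000
8: ✓ MOVLS  r0←0xd8
9: ✓ MOVNE  r1←0x69
10: ✓ MOVPL  r2←0x56

EXEC = [1,2,8,9,10]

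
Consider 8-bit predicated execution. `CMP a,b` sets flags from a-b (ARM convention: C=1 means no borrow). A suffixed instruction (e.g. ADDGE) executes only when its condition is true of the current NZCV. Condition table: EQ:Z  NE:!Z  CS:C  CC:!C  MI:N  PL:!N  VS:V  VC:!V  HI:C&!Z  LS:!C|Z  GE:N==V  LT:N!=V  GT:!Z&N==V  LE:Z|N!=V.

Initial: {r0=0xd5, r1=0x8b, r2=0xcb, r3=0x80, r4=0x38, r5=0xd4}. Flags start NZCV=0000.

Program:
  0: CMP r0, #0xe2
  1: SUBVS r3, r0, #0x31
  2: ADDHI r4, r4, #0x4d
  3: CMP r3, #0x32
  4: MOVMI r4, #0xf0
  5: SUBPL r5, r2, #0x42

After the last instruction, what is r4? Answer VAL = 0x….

0: ✓ CMP  NZCV=1000
1: · SUBVS
2: · ADDHI
3: ✓ CMP  NZCV=0011
4: · MOVMI
5: ✓ SUBPL  r5←0x89

VAL = 0x38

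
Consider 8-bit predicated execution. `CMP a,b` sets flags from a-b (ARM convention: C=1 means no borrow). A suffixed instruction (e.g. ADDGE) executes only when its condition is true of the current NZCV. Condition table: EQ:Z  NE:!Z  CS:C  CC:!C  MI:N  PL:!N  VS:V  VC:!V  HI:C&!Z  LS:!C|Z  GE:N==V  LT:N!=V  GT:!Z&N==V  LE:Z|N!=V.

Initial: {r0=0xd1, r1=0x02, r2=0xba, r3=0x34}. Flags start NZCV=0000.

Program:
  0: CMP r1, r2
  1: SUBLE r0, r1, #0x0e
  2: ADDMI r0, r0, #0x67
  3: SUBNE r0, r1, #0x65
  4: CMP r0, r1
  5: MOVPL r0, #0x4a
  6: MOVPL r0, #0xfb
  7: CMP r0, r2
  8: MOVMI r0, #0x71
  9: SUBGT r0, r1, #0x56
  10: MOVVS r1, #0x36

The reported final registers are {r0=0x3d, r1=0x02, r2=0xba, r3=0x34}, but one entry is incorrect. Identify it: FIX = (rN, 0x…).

FIX = (r0, 0x71)

0: ✓ CMP  NZCV=0000
1: · SUBLE
2: · ADDMI
3: ✓ SUBNE  r0←0x9d
4: ✓ CMP  NZCV=1010
5: · MOVPL
6: · MOVPL
7: ✓ CMP  NZCV=1000
8: ✓ MOVMI  r0←0x71
9: · SUBGT
10: · MOVVS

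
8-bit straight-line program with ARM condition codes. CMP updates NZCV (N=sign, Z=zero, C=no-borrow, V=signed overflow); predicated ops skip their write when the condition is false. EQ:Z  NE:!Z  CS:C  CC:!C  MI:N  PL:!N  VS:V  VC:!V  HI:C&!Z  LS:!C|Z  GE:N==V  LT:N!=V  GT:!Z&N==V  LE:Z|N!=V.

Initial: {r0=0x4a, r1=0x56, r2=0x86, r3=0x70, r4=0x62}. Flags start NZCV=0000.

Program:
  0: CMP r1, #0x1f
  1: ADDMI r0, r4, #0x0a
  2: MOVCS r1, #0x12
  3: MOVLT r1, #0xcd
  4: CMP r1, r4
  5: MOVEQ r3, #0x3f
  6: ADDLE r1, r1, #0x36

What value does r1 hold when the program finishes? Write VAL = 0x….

VAL = 0x48

[0] flags=0010 → (cmp)
[1] flags=0010 MI?F → skip
[2] flags=0010 CS?T → r1=0x12
[3] flags=0010 LT?F → skip
[4] flags=1000 → (cmp)
[5] flags=1000 EQ?F → skip
[6] flags=1000 LE?T → r1=0x48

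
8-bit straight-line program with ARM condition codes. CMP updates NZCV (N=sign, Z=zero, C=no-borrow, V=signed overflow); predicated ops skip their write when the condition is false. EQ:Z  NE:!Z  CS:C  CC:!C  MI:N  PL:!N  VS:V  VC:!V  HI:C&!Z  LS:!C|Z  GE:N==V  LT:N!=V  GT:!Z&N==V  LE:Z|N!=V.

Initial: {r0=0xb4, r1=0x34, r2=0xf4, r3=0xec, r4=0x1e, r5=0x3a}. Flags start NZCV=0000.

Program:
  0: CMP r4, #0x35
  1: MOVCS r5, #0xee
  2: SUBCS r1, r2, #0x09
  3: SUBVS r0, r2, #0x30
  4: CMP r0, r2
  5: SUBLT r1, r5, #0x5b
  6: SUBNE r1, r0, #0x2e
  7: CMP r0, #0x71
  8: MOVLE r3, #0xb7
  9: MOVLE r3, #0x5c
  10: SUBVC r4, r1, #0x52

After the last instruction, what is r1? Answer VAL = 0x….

0: ✓ CMP  NZCV=1000
1: · MOVCS
2: · SUBCS
3: · SUBVS
4: ✓ CMP  NZCV=1000
5: ✓ SUBLT  r1←0xdf
6: ✓ SUBNE  r1←0x86
7: ✓ CMP  NZCV=0011
8: ✓ MOVLE  r3←0xb7
9: ✓ MOVLE  r3←0x5c
10: · SUBVC

VAL = 0x86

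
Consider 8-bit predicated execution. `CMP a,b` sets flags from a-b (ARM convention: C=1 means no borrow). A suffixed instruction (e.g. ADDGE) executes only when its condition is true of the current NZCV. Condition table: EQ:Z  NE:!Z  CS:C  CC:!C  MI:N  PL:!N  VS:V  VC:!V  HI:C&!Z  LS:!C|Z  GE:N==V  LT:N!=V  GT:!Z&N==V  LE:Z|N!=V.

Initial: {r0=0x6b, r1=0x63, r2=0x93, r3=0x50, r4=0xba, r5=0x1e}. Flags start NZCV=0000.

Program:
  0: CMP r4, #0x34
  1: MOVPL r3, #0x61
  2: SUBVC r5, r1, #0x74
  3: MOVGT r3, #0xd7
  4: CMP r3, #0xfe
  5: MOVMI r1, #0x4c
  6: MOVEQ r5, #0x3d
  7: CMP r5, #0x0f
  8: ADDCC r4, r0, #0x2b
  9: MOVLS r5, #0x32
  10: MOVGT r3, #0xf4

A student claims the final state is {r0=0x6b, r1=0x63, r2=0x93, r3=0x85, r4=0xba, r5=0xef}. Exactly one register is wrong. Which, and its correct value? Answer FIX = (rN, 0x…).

FIX = (r3, 0x50)

0: ✓ CMP  NZCV=1010
1: · MOVPL
2: ✓ SUBVC  r5←0xef
3: · MOVGT
4: ✓ CMP  NZCV=0000
5: · MOVMI
6: · MOVEQ
7: ✓ CMP  NZCV=1010
8: · ADDCC
9: · MOVLS
10: · MOVGT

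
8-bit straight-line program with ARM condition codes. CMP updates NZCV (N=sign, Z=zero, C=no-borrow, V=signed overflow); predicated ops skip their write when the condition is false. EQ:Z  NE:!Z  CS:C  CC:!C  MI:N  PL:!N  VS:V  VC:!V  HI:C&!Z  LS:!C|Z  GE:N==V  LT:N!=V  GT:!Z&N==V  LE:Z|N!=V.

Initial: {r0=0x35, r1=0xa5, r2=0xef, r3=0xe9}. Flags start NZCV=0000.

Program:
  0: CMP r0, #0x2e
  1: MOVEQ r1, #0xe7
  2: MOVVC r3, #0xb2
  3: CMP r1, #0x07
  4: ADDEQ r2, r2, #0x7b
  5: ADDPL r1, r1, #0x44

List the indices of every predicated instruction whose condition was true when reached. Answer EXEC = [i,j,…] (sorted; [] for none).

EXEC = [2]

[0] flags=0010 → (cmp)
[1] flags=0010 EQ?F → skip
[2] flags=0010 VC?T → r3=0xb2
[3] flags=1010 → (cmp)
[4] flags=1010 EQ?F → skip
[5] flags=1010 PL?F → skip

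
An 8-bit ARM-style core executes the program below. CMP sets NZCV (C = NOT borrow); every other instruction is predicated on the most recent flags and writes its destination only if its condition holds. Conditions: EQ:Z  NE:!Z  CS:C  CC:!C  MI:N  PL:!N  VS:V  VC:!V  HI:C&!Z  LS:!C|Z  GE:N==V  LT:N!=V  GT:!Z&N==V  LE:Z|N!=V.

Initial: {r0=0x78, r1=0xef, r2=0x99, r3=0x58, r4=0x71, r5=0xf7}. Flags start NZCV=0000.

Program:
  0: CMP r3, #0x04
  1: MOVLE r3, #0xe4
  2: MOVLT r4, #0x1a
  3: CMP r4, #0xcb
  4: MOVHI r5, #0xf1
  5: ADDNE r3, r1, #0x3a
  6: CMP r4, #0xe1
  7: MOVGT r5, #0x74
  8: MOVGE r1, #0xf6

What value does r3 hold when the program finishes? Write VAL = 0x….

[0] flags=0010 → (cmp)
[1] flags=0010 LE?F → skip
[2] flags=0010 LT?F → skip
[3] flags=1001 → (cmp)
[4] flags=1001 HI?F → skip
[5] flags=1001 NE?T → r3=0x29
[6] flags=1001 → (cmp)
[7] flags=1001 GT?T → r5=0x74
[8] flags=1001 GE?T → r1=0xf6

VAL = 0x29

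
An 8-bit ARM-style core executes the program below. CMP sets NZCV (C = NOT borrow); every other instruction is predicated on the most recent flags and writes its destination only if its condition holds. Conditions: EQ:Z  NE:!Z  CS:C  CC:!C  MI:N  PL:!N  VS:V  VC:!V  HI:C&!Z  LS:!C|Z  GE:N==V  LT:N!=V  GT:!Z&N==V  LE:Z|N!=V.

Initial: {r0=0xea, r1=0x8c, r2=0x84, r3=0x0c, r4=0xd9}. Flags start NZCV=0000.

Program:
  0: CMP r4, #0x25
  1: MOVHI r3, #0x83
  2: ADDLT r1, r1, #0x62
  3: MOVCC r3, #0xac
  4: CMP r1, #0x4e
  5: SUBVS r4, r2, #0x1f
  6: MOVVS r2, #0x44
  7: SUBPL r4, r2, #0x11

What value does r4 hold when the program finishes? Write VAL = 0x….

VAL = 0xd9

[0] flags=1010 → (cmp)
[1] flags=1010 HI?T → r3=0x83
[2] flags=1010 LT?T → r1=0xee
[3] flags=1010 CC?F → skip
[4] flags=1010 → (cmp)
[5] flags=1010 VS?F → skip
[6] flags=1010 VS?F → skip
[7] flags=1010 PL?F → skip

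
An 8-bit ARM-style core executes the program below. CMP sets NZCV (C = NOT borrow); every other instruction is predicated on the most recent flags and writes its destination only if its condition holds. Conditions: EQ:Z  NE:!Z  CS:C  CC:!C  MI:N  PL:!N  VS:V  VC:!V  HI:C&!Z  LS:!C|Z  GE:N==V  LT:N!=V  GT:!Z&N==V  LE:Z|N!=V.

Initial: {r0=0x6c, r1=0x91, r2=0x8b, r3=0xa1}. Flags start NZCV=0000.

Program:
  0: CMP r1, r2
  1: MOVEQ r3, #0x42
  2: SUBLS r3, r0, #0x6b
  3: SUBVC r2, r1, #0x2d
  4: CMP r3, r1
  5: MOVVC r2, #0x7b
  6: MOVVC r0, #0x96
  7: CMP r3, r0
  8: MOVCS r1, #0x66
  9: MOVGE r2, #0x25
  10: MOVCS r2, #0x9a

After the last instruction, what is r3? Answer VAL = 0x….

VAL = 0xa1

0: ✓ CMP  NZCV=0010
1: · MOVEQ
2: · SUBLS
3: ✓ SUBVC  r2←0x64
4: ✓ CMP  NZCV=0010
5: ✓ MOVVC  r2←0x7b
6: ✓ MOVVC  r0←0x96
7: ✓ CMP  NZCV=0010
8: ✓ MOVCS  r1←0x66
9: ✓ MOVGE  r2←0x25
10: ✓ MOVCS  r2←0x9a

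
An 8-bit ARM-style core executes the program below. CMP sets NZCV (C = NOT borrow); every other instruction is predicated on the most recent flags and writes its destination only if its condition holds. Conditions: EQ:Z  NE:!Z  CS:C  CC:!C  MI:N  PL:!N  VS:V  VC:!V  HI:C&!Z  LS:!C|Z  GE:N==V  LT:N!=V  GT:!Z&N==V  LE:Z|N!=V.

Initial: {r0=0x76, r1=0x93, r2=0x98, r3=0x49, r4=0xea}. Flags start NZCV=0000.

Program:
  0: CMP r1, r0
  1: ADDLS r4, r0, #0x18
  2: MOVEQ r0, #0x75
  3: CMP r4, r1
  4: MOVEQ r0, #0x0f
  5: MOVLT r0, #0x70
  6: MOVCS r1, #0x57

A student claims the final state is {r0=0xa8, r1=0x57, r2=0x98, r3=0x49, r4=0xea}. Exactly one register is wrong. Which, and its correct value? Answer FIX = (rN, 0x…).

FIX = (r0, 0x76)

[0] flags=0011 → (cmp)
[1] flags=0011 LS?F → skip
[2] flags=0011 EQ?F → skip
[3] flags=0010 → (cmp)
[4] flags=0010 EQ?F → skip
[5] flags=0010 LT?F → skip
[6] flags=0010 CS?T → r1=0x57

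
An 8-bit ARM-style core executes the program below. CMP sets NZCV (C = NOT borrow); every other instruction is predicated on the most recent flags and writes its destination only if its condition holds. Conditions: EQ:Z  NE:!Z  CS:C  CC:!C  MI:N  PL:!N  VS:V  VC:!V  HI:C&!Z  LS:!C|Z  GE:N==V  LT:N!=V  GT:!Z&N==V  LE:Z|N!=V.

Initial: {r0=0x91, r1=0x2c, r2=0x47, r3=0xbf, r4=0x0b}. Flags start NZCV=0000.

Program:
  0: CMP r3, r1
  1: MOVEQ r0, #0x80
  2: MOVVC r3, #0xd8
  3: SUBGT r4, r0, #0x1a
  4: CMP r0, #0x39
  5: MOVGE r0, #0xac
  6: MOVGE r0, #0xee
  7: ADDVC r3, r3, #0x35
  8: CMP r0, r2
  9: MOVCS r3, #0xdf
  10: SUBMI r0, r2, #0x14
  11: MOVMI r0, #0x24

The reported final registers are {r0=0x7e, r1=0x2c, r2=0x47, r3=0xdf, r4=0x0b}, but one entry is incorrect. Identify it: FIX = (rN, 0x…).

FIX = (r0, 0x91)

[0] flags=1010 → (cmp)
[1] flags=1010 EQ?F → skip
[2] flags=1010 VC?T → r3=0xd8
[3] flags=1010 GT?F → skip
[4] flags=0011 → (cmp)
[5] flags=0011 GE?F → skip
[6] flags=0011 GE?F → skip
[7] flags=0011 VC?F → skip
[8] flags=0011 → (cmp)
[9] flags=0011 CS?T → r3=0xdf
[10] flags=0011 MI?F → skip
[11] flags=0011 MI?F → skip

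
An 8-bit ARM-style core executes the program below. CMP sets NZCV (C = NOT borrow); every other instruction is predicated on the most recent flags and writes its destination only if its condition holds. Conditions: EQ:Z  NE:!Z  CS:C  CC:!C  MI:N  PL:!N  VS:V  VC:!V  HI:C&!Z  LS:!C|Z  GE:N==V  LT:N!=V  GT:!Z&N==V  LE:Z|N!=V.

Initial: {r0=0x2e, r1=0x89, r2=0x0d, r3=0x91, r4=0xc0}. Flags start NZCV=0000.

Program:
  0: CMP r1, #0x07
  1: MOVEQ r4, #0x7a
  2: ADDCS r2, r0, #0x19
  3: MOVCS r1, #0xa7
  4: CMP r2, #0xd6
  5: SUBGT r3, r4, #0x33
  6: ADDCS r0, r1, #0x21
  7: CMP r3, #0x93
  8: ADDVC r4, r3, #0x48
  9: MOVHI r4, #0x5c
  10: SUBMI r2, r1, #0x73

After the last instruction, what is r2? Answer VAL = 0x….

0: ✓ CMP  NZCV=1010
1: · MOVEQ
2: ✓ ADDCS  r2←0x47
3: ✓ MOVCS  r1←0xa7
4: ✓ CMP  NZCV=0000
5: ✓ SUBGT  r3←0x8d
6: · ADDCS
7: ✓ CMP  NZCV=1000
8: ✓ ADDVC  r4←0xd5
9: · MOVHI
10: ✓ SUBMI  r2←0x34

VAL = 0x34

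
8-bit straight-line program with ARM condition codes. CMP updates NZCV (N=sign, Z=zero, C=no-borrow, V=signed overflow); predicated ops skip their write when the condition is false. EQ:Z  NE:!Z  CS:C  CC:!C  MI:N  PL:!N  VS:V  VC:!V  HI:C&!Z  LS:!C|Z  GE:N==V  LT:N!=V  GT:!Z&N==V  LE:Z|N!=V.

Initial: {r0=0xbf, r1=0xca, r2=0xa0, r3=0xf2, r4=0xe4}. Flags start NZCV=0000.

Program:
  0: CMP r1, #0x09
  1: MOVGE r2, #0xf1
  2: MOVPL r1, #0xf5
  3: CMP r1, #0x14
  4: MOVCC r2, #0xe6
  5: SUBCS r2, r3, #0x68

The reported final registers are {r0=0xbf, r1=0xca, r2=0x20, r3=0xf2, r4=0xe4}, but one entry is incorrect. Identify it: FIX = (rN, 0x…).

0: ✓ CMP  NZCV=1010
1: · MOVGE
2: · MOVPL
3: ✓ CMP  NZCV=1010
4: · MOVCC
5: ✓ SUBCS  r2←0x8a

FIX = (r2, 0x8a)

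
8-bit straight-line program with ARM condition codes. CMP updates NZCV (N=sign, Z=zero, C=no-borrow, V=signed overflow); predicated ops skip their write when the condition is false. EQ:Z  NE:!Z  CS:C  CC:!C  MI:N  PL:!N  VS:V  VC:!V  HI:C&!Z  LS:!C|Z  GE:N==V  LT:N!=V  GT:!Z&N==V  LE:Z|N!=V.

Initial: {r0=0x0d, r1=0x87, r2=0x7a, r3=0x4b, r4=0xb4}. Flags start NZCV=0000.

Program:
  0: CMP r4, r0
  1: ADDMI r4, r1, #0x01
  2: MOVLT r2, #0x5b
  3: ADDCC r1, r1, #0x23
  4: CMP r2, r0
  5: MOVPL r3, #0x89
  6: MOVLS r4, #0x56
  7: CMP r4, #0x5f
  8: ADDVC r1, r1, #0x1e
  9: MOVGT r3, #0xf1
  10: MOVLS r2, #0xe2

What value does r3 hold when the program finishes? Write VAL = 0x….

0: ✓ CMP  NZCV=1010
1: ✓ ADDMI  r4←0x88
2: ✓ MOVLT  r2←0x5b
3: · ADDCC
4: ✓ CMP  NZCV=0010
5: ✓ MOVPL  r3←0x89
6: · MOVLS
7: ✓ CMP  NZCV=0011
8: · ADDVC
9: · MOVGT
10: · MOVLS

VAL = 0x89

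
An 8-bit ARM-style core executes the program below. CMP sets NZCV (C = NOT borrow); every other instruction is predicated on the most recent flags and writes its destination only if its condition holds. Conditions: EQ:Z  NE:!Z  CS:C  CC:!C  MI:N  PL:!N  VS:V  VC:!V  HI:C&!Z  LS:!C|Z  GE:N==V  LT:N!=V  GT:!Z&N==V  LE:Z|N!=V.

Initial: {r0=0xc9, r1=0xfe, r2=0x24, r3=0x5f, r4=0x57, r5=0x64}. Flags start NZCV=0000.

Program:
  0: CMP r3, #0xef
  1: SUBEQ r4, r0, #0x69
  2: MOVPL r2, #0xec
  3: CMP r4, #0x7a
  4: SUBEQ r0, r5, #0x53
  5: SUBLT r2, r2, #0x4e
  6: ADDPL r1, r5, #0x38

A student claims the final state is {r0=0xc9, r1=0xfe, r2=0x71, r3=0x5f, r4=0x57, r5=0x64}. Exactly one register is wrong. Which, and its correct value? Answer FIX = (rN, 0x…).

FIX = (r2, 0x9e)

0: ✓ CMP  NZCV=0000
1: · SUBEQ
2: ✓ MOVPL  r2←0xec
3: ✓ CMP  NZCV=1000
4: · SUBEQ
5: ✓ SUBLT  r2←0x9e
6: · ADDPL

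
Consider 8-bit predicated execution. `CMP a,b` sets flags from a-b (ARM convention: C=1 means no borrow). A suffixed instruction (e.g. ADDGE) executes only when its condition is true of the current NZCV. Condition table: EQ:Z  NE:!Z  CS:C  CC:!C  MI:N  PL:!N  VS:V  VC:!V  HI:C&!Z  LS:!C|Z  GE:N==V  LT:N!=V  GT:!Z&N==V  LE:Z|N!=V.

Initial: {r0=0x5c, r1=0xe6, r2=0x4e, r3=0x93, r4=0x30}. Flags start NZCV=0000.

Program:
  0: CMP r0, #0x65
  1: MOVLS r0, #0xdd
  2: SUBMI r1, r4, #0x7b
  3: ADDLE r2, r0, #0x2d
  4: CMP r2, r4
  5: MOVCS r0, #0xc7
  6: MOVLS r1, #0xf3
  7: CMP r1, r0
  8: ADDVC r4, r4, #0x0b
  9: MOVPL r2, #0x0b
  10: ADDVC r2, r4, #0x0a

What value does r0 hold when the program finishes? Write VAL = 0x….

[0] flags=1000 → (cmp)
[1] flags=1000 LS?T → r0=0xdd
[2] flags=1000 MI?T → r1=0xb5
[3] flags=1000 LE?T → r2=0x0a
[4] flags=1000 → (cmp)
[5] flags=1000 CS?F → skip
[6] flags=1000 LS?T → r1=0xf3
[7] flags=0010 → (cmp)
[8] flags=0010 VC?T → r4=0x3b
[9] flags=0010 PL?T → r2=0x0b
[10] flags=0010 VC?T → r2=0x45

VAL = 0xdd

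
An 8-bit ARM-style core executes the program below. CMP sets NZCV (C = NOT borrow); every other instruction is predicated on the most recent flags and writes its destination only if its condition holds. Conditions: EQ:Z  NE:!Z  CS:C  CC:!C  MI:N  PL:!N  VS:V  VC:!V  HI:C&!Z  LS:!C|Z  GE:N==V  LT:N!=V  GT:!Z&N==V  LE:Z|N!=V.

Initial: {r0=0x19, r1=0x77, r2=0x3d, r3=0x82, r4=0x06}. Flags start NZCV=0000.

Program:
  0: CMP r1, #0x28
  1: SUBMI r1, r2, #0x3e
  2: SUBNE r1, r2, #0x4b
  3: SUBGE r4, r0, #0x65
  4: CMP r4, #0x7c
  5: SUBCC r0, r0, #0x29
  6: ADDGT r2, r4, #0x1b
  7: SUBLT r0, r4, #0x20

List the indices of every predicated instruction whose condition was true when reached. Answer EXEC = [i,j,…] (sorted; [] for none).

0: ✓ CMP  NZCV=0010
1: · SUBMI
2: ✓ SUBNE  r1←0xf2
3: ✓ SUBGE  r4←0xb4
4: ✓ CMP  NZCV=0011
5: · SUBCC
6: · ADDGT
7: ✓ SUBLT  r0←0x94

EXEC = [2,3,7]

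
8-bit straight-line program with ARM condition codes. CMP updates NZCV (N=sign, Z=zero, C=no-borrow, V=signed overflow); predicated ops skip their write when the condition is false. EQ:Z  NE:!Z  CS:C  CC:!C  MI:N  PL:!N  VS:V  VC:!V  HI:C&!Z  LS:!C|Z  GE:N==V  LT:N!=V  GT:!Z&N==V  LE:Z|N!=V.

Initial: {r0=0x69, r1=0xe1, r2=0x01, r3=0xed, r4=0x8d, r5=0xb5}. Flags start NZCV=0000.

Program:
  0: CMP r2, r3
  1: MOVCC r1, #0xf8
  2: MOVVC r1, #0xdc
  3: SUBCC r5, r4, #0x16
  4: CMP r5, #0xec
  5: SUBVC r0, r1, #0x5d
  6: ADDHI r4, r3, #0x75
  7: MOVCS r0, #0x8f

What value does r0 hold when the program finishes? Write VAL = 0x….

0: ✓ CMP  NZCV=0000
1: ✓ MOVCC  r1←0xf8
2: ✓ MOVVC  r1←0xdc
3: ✓ SUBCC  r5←0x77
4: ✓ CMP  NZCV=1001
5: · SUBVC
6: · ADDHI
7: · MOVCS

VAL = 0x69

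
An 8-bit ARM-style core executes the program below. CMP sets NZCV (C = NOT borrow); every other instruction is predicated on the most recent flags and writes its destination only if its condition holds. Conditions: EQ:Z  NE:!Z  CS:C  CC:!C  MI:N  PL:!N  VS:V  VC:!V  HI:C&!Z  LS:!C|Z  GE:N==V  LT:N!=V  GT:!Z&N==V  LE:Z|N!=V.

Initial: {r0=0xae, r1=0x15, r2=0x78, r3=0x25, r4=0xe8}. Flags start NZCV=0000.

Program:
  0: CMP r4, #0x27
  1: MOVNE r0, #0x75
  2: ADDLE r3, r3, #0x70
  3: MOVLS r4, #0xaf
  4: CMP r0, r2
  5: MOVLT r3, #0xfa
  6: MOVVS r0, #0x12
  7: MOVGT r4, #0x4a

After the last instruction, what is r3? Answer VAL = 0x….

[0] flags=1010 → (cmp)
[1] flags=1010 NE?T → r0=0x75
[2] flags=1010 LE?T → r3=0x95
[3] flags=1010 LS?F → skip
[4] flags=1000 → (cmp)
[5] flags=1000 LT?T → r3=0xfa
[6] flags=1000 VS?F → skip
[7] flags=1000 GT?F → skip

VAL = 0xfa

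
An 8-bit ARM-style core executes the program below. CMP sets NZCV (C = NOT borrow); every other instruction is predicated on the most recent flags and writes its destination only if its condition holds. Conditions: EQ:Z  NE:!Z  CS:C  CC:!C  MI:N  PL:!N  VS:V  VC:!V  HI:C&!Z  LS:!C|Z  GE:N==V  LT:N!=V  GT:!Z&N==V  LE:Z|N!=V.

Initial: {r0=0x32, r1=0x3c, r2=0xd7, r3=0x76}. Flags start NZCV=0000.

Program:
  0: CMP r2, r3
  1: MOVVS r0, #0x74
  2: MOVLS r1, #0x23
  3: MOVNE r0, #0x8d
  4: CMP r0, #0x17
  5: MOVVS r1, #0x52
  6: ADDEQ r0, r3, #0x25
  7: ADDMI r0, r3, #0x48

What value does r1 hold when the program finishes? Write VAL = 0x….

[0] flags=0011 → (cmp)
[1] flags=0011 VS?T → r0=0x74
[2] flags=0011 LS?F → skip
[3] flags=0011 NE?T → r0=0x8d
[4] flags=0011 → (cmp)
[5] flags=0011 VS?T → r1=0x52
[6] flags=0011 EQ?F → skip
[7] flags=0011 MI?F → skip

VAL = 0x52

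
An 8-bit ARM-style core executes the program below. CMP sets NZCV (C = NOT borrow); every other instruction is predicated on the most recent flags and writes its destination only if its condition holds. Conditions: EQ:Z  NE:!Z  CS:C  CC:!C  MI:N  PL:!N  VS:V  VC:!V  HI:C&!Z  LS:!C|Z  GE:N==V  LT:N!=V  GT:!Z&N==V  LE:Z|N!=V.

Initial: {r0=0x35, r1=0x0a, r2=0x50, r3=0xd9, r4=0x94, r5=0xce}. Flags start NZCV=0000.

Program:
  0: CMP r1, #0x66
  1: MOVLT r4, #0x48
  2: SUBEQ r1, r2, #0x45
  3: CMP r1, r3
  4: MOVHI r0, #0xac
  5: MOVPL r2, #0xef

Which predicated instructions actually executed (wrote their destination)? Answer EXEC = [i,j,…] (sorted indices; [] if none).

0: ✓ CMP  NZCV=1000
1: ✓ MOVLT  r4←0x48
2: · SUBEQ
3: ✓ CMP  NZCV=0000
4: · MOVHI
5: ✓ MOVPL  r2←0xef

EXEC = [1,5]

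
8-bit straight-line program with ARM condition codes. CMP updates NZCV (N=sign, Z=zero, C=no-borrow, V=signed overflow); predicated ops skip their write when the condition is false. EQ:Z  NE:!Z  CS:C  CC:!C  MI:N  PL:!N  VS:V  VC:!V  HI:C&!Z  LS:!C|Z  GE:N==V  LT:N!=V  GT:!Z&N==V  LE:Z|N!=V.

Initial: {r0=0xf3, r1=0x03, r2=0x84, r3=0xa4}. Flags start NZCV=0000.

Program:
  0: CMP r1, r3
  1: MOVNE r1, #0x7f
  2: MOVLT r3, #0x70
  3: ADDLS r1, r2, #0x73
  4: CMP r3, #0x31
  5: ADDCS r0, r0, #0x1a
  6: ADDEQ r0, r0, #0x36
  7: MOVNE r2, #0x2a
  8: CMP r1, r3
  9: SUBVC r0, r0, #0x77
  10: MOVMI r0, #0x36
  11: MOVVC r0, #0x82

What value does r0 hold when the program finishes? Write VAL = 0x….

VAL = 0x82

[0] flags=0000 → (cmp)
[1] flags=0000 NE?T → r1=0x7f
[2] flags=0000 LT?F → skip
[3] flags=0000 LS?T → r1=0xf7
[4] flags=0011 → (cmp)
[5] flags=0011 CS?T → r0=0x0d
[6] flags=0011 EQ?F → skip
[7] flags=0011 NE?T → r2=0x2a
[8] flags=0010 → (cmp)
[9] flags=0010 VC?T → r0=0x96
[10] flags=0010 MI?F → skip
[11] flags=0010 VC?T → r0=0x82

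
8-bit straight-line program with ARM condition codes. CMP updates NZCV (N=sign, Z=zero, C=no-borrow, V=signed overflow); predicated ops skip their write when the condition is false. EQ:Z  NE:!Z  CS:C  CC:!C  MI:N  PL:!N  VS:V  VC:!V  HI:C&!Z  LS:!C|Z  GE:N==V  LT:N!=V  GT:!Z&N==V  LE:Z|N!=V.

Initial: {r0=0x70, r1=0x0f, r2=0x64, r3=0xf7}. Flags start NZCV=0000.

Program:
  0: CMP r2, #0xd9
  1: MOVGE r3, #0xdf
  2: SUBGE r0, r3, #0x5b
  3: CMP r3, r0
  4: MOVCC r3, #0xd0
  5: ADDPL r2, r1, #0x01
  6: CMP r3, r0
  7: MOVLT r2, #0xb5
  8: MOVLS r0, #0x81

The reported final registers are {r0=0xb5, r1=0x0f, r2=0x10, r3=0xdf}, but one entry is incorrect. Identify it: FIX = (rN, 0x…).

[0] flags=1001 → (cmp)
[1] flags=1001 GE?T → r3=0xdf
[2] flags=1001 GE?T → r0=0x84
[3] flags=0010 → (cmp)
[4] flags=0010 CC?F → skip
[5] flags=0010 PL?T → r2=0x10
[6] flags=0010 → (cmp)
[7] flags=0010 LT?F → skip
[8] flags=0010 LS?F → skip

FIX = (r0, 0x84)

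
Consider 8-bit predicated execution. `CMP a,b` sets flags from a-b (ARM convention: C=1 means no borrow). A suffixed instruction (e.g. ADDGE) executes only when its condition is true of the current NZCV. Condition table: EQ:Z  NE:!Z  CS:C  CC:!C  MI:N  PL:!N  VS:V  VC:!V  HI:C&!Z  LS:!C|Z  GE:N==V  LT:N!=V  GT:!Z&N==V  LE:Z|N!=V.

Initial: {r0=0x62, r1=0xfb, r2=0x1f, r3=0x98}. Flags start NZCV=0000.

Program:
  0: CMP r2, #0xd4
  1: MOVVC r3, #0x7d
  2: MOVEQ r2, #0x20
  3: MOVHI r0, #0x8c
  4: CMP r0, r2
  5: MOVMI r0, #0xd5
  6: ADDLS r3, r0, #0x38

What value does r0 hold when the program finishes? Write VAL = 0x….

VAL = 0x62

0: ✓ CMP  NZCV=0000
1: ✓ MOVVC  r3←0x7d
2: · MOVEQ
3: · MOVHI
4: ✓ CMP  NZCV=0010
5: · MOVMI
6: · ADDLS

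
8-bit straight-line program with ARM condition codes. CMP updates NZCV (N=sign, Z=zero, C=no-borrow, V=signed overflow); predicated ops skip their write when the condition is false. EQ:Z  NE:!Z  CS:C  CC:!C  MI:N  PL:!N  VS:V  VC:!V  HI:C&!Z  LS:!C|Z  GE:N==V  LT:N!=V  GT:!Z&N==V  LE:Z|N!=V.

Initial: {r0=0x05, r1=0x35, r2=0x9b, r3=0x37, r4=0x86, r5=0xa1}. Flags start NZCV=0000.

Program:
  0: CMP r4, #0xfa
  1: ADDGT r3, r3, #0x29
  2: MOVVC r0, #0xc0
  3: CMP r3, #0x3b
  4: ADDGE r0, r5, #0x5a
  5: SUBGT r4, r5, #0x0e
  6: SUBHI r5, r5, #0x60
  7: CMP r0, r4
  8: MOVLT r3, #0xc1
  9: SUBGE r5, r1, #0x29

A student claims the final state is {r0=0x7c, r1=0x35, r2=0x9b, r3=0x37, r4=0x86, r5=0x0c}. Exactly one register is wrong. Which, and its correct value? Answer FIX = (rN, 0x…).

0: ✓ CMP  NZCV=1000
1: · ADDGT
2: ✓ MOVVC  r0←0xc0
3: ✓ CMP  NZCV=1000
4: · ADDGE
5: · SUBGT
6: · SUBHI
7: ✓ CMP  NZCV=0010
8: · MOVLT
9: ✓ SUBGE  r5←0x0c

FIX = (r0, 0xc0)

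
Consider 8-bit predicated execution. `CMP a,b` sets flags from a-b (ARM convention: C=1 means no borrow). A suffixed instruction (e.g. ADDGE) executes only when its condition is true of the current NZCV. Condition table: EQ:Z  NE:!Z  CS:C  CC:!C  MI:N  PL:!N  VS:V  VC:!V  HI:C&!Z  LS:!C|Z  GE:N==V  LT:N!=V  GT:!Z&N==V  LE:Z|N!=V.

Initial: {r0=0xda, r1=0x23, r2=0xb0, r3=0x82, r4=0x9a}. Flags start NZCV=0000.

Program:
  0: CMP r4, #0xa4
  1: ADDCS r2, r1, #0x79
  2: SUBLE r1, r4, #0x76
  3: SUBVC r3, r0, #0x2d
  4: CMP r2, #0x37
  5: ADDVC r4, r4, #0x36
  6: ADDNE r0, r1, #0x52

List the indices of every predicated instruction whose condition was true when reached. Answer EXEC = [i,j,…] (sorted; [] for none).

EXEC = [2,3,6]

0: ✓ CMP  NZCV=1000
1: · ADDCS
2: ✓ SUBLE  r1←0x24
3: ✓ SUBVC  r3←0xad
4: ✓ CMP  NZCV=0011
5: · ADDVC
6: ✓ ADDNE  r0←0x76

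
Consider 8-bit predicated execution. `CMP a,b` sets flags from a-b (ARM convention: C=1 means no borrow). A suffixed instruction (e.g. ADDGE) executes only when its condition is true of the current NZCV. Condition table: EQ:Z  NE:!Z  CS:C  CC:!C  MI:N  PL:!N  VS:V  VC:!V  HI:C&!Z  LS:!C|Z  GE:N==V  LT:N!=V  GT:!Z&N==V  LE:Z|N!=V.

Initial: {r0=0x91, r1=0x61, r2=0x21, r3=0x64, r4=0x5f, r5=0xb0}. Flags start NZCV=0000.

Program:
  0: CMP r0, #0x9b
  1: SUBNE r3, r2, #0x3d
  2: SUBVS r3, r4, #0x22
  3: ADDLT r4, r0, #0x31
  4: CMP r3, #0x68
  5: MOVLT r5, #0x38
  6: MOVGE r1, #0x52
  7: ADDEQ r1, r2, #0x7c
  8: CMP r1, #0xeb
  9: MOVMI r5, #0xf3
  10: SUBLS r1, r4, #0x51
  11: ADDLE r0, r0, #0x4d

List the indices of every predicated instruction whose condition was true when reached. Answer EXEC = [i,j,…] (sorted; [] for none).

EXEC = [1,3,5,10]

[0] flags=1000 → (cmp)
[1] flags=1000 NE?T → r3=0xe4
[2] flags=1000 VS?F → skip
[3] flags=1000 LT?T → r4=0xc2
[4] flags=0011 → (cmp)
[5] flags=0011 LT?T → r5=0x38
[6] flags=0011 GE?F → skip
[7] flags=0011 EQ?F → skip
[8] flags=0000 → (cmp)
[9] flags=0000 MI?F → skip
[10] flags=0000 LS?T → r1=0x71
[11] flags=0000 LE?F → skip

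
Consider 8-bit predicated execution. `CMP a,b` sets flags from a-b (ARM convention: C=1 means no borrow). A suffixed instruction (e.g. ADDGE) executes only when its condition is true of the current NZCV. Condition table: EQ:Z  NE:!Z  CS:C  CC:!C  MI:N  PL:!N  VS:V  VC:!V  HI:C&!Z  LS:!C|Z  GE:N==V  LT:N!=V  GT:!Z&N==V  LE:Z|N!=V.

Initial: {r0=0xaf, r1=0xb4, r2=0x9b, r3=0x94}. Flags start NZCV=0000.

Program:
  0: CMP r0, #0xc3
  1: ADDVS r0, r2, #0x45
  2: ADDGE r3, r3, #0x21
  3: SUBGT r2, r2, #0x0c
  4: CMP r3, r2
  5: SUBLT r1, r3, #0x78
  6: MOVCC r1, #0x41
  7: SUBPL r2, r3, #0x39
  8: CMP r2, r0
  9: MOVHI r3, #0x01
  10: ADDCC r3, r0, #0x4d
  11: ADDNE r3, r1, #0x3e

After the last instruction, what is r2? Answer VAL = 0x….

VAL = 0x9b

0: ✓ CMP  NZCV=1000
1: · ADDVS
2: · ADDGE
3: · SUBGT
4: ✓ CMP  NZCV=1000
5: ✓ SUBLT  r1←0x1c
6: ✓ MOVCC  r1←0x41
7: · SUBPL
8: ✓ CMP  NZCV=1000
9: · MOVHI
10: ✓ ADDCC  r3←0xfc
11: ✓ ADDNE  r3←0x7f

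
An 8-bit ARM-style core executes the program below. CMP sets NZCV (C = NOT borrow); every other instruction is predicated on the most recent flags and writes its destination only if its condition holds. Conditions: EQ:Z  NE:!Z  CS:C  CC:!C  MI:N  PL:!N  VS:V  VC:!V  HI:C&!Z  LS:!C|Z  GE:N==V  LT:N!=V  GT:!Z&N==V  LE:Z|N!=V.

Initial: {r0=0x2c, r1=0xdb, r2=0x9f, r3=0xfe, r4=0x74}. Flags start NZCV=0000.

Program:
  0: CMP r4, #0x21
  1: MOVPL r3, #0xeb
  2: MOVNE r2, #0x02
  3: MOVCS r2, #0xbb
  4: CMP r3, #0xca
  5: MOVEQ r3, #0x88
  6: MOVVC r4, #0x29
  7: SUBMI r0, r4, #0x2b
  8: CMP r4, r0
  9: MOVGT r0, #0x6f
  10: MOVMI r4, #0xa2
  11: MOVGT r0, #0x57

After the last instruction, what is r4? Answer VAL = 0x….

0: ✓ CMP  NZCV=0010
1: ✓ MOVPL  r3←0xeb
2: ✓ MOVNE  r2←0x02
3: ✓ MOVCS  r2←0xbb
4: ✓ CMP  NZCV=0010
5: · MOVEQ
6: ✓ MOVVC  r4←0x29
7: · SUBMI
8: ✓ CMP  NZCV=1000
9: · MOVGT
10: ✓ MOVMI  r4←0xa2
11: · MOVGT

VAL = 0xa2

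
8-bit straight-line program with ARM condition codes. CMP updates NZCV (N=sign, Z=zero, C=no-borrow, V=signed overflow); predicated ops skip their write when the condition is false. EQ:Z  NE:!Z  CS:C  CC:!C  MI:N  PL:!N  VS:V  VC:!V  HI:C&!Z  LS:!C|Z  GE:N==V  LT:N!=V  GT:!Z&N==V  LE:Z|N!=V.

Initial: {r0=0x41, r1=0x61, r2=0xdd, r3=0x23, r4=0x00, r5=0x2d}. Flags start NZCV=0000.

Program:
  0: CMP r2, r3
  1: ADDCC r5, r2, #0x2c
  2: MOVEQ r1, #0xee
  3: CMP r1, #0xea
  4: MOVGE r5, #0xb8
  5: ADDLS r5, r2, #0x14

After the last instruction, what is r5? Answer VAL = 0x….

VAL = 0xf1

[0] flags=1010 → (cmp)
[1] flags=1010 CC?F → skip
[2] flags=1010 EQ?F → skip
[3] flags=0000 → (cmp)
[4] flags=0000 GE?T → r5=0xb8
[5] flags=0000 LS?T → r5=0xf1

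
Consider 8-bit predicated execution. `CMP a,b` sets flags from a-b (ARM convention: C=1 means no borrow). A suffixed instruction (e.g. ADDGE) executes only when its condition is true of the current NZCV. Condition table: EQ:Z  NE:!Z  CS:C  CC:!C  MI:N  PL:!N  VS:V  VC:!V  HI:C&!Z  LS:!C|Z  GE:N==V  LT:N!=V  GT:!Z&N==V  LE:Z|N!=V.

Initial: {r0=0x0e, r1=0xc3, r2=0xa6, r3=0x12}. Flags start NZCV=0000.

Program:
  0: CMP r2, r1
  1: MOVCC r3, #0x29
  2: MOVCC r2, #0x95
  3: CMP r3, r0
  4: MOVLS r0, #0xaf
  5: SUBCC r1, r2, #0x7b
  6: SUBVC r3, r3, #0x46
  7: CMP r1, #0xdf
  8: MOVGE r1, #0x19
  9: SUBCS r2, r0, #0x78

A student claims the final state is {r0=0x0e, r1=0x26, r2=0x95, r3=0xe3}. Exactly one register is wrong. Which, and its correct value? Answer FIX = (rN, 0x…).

0: ✓ CMP  NZCV=1000
1: ✓ MOVCC  r3←0x29
2: ✓ MOVCC  r2←0x95
3: ✓ CMP  NZCV=0010
4: · MOVLS
5: · SUBCC
6: ✓ SUBVC  r3←0xe3
7: ✓ CMP  NZCV=1000
8: · MOVGE
9: · SUBCS

FIX = (r1, 0xc3)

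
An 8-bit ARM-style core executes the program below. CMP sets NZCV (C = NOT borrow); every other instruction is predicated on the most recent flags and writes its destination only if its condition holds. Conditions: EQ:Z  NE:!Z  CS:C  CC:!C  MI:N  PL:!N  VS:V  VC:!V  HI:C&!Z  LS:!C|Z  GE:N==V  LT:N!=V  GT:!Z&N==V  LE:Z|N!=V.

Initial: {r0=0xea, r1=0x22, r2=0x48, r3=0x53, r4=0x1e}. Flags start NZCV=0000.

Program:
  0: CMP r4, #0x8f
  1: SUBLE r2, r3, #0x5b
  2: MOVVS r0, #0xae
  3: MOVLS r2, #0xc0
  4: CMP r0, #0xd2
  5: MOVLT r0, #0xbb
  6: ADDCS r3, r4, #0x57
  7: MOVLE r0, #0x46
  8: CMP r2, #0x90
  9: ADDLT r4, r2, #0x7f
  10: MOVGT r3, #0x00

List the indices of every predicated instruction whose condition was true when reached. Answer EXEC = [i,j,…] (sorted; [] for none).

[0] flags=1001 → (cmp)
[1] flags=1001 LE?F → skip
[2] flags=1001 VS?T → r0=0xae
[3] flags=1001 LS?T → r2=0xc0
[4] flags=1000 → (cmp)
[5] flags=1000 LT?T → r0=0xbb
[6] flags=1000 CS?F → skip
[7] flags=1000 LE?T → r0=0x46
[8] flags=0010 → (cmp)
[9] flags=0010 LT?F → skip
[10] flags=0010 GT?T → r3=0x00

EXEC = [2,3,5,7,10]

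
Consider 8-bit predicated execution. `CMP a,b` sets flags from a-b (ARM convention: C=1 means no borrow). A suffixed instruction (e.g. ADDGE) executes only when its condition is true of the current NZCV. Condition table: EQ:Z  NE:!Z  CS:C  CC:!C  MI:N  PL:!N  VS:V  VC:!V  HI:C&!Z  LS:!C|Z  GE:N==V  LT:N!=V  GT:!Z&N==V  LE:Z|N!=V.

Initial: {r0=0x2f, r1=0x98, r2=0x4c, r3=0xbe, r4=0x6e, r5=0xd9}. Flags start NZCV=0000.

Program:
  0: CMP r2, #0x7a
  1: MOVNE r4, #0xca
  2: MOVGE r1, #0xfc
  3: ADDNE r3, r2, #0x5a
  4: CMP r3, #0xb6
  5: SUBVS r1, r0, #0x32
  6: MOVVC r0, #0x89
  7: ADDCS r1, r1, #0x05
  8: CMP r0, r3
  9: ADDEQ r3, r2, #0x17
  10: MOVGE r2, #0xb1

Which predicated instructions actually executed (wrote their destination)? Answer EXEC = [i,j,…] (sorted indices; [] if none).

[0] flags=1000 → (cmp)
[1] flags=1000 NE?T → r4=0xca
[2] flags=1000 GE?F → skip
[3] flags=1000 NE?T → r3=0xa6
[4] flags=1000 → (cmp)
[5] flags=1000 VS?F → skip
[6] flags=1000 VC?T → r0=0x89
[7] flags=1000 CS?F → skip
[8] flags=1000 → (cmp)
[9] flags=1000 EQ?F → skip
[10] flags=1000 GE?F → skip

EXEC = [1,3,6]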